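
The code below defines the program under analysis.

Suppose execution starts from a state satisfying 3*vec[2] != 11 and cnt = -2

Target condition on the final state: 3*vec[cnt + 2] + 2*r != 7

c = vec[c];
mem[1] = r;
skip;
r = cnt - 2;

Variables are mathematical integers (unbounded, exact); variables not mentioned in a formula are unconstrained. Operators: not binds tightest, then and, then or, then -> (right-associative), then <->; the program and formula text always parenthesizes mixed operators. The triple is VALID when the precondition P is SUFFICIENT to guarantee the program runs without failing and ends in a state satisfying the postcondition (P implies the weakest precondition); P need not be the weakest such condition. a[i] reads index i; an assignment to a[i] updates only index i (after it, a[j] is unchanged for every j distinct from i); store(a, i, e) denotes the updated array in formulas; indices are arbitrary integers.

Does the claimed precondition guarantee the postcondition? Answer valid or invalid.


Working backward. After the program, 3*vec[cnt + 2] + 2*r != 7 must hold.
Before r := cnt - 2: 3*vec[cnt + 2] + 2*cnt != 11
Before skip: 3*vec[cnt + 2] + 2*cnt != 11
Before mem[1] := r: 3*vec[cnt + 2] + 2*cnt != 11
Before c := vec[c]: 3*vec[cnt + 2] + 2*cnt != 11
The weakest precondition is 3*vec[cnt + 2] + 2*cnt != 11.
Check whether 3*vec[2] != 11 and cnt = -2 implies it.
Countermodel: at the initial state cnt = -2, vec = {[0] = 5, [2] = 5, elsewhere 5}, the precondition holds but the weakest precondition fails.
Answer: invalid


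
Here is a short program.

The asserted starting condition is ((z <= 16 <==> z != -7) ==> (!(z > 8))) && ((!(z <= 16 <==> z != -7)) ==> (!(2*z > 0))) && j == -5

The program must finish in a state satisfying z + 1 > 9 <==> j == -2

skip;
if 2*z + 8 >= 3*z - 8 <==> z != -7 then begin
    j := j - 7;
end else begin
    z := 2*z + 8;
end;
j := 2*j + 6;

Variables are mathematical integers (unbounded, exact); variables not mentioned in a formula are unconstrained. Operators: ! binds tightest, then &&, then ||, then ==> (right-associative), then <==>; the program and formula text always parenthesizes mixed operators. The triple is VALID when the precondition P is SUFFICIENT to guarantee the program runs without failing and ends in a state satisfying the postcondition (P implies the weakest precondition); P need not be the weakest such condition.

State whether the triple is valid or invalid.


Working backward. After the program, the postcondition z + 1 > 9 <==> j == -2 must hold; in canonical form it is z > 8 <==> j == -2.
Before j := 2*j + 6: z > 8 <==> 2*j == -8
Then branch requires z > 8 <==> 2*j == 6; else branch requires 2*z > 0 <==> 2*j == -8.
Before the if: ((z <= 16 <==> z != -7) ==> (z > 8 <==> 2*j == 6)) && ((!(z <= 16 <==> z != -7)) ==> (2*z > 0 <==> 2*j == -8))
Before skip: ((z <= 16 <==> z != -7) ==> (z > 8 <==> 2*j == 6)) && ((!(z <= 16 <==> z != -7)) ==> (2*z > 0 <==> 2*j == -8))
The weakest precondition is ((z <= 16 <==> z != -7) ==> (z > 8 <==> 2*j == 6)) && ((!(z <= 16 <==> z != -7)) ==> (2*z > 0 <==> 2*j == -8)).
Check whether ((z <= 16 <==> z != -7) ==> (!(z > 8))) && ((!(z <= 16 <==> z != -7)) ==> (!(2*z > 0))) && j == -5 implies it.
Every state satisfying the precondition satisfies the weakest precondition: the implication holds.
Answer: valid


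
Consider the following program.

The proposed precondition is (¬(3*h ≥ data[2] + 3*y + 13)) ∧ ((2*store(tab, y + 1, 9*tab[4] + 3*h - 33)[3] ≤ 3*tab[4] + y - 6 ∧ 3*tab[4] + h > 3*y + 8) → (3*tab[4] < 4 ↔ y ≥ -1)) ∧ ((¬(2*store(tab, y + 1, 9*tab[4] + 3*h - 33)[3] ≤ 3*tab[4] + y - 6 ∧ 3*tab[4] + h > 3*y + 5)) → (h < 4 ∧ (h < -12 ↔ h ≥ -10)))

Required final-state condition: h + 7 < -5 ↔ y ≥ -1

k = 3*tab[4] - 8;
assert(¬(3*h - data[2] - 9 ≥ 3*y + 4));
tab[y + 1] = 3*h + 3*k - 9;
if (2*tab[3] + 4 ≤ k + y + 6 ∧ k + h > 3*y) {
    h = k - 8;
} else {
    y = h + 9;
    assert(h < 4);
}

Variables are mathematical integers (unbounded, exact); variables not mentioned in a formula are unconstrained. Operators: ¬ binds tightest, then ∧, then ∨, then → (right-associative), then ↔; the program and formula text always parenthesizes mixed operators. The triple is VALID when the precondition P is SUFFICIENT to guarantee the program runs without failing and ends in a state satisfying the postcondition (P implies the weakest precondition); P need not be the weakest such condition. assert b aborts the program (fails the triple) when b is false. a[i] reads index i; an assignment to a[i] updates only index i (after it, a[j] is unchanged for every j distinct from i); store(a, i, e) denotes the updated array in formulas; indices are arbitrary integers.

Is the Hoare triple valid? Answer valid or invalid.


Working backward. After the program, the postcondition h + 7 < -5 ↔ y ≥ -1 must hold; in canonical form it is h < -12 ↔ y ≥ -1.
Then branch requires k < -4 ↔ y ≥ -1; else branch requires h < 4 ∧ (h < -12 ↔ h ≥ -10).
Before the if: ((2*tab[3] ≤ k + y + 2 ∧ h + k > 3*y) → (k < -4 ↔ y ≥ -1)) ∧ ((¬(2*tab[3] ≤ k + y + 2 ∧ h + k > 3*y)) → (h < 4 ∧ (h < -12 ↔ h ≥ -10)))
Before tab[y + 1] := 3*h + 3*k - 9: ((2*store(tab, y + 1, 3*h + 3*k - 9)[3] ≤ k + y + 2 ∧ h + k > 3*y) → (k < -4 ↔ y ≥ -1)) ∧ ((¬(2*store(tab, y + 1, 3*h + 3*k - 9)[3] ≤ k + y + 2 ∧ h + k > 3*y)) → (h < 4 ∧ (h < -12 ↔ h ≥ -10)))
Before assert ¬(3*h - data[2] - 9 ≥ 3*y + 4): (¬(3*h ≥ data[2] + 3*y + 13)) ∧ ((2*store(tab, y + 1, 3*h + 3*k - 9)[3] ≤ k + y + 2 ∧ h + k > 3*y) → (k < -4 ↔ y ≥ -1)) ∧ ((¬(2*store(tab, y + 1, 3*h + 3*k - 9)[3] ≤ k + y + 2 ∧ h + k > 3*y)) → (h < 4 ∧ (h < -12 ↔ h ≥ -10)))
Before k := 3*tab[4] - 8: (¬(3*h ≥ data[2] + 3*y + 13)) ∧ ((2*store(tab, y + 1, 9*tab[4] + 3*h - 33)[3] ≤ 3*tab[4] + y - 6 ∧ 3*tab[4] + h > 3*y + 8) → (3*tab[4] < 4 ↔ y ≥ -1)) ∧ ((¬(2*store(tab, y + 1, 9*tab[4] + 3*h - 33)[3] ≤ 3*tab[4] + y - 6 ∧ 3*tab[4] + h > 3*y + 8)) → (h < 4 ∧ (h < -12 ↔ h ≥ -10)))
The weakest precondition is (¬(3*h ≥ data[2] + 3*y + 13)) ∧ ((2*store(tab, y + 1, 9*tab[4] + 3*h - 33)[3] ≤ 3*tab[4] + y - 6 ∧ 3*tab[4] + h > 3*y + 8) → (3*tab[4] < 4 ↔ y ≥ -1)) ∧ ((¬(2*store(tab, y + 1, 9*tab[4] + 3*h - 33)[3] ≤ 3*tab[4] + y - 6 ∧ 3*tab[4] + h > 3*y + 8)) → (h < 4 ∧ (h < -12 ↔ h ≥ -10))).
Check whether (¬(3*h ≥ data[2] + 3*y + 13)) ∧ ((2*store(tab, y + 1, 9*tab[4] + 3*h - 33)[3] ≤ 3*tab[4] + y - 6 ∧ 3*tab[4] + h > 3*y + 8) → (3*tab[4] < 4 ↔ y ≥ -1)) ∧ ((¬(2*store(tab, y + 1, 9*tab[4] + 3*h - 33)[3] ≤ 3*tab[4] + y - 6 ∧ 3*tab[4] + h > 3*y + 5)) → (h < 4 ∧ (h < -12 ↔ h ≥ -10))) implies it.
Countermodel: at the initial state data = {[1] = -57, [2] = -57, [3] = -57, [4] = -57, elsewhere -57}, h = -15, tab = {[1] = 2, [2] = 2, [3] = -6509, [4] = 7, elsewhere 2}, y = 0, the precondition holds but the weakest precondition fails.
Answer: invalid


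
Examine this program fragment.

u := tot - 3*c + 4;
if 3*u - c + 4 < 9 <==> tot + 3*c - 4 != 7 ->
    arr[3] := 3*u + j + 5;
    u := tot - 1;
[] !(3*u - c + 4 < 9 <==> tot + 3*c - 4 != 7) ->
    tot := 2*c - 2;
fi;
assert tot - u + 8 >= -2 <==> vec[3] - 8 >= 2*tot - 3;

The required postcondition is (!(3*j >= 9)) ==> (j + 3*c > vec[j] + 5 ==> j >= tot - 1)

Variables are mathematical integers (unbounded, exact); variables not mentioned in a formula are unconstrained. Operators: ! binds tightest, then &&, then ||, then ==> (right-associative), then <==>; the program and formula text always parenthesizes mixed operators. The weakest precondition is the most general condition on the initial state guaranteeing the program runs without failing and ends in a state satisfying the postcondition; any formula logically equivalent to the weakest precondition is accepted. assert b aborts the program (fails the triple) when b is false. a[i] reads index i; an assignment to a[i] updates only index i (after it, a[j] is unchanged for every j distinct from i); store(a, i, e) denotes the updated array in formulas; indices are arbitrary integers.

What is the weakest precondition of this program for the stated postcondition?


Working backward. After the program, the postcondition (!(3*j >= 9)) ==> (j + 3*c > vec[j] + 5 ==> j >= tot - 1) must hold; in canonical form it is (!(3*j >= 9)) ==> (3*c + j > vec[j] + 5 ==> j >= tot - 1).
Before assert tot - u + 8 >= -2 <==> vec[3] - 8 >= 2*tot - 3: (tot >= u - 10 <==> vec[3] >= 2*tot + 5) && ((!(3*j >= 9)) ==> (3*c + j > vec[j] + 5 ==> j >= tot - 1))
Then branch requires vec[3] >= 2*tot + 5 && ((!(3*j >= 9)) ==> (3*c + j > vec[j] + 5 ==> j >= tot - 1)); else branch requires (2*c >= u - 8 <==> vec[3] >= 4*c + 1) && ((!(3*j >= 9)) ==> (3*c + j > vec[j] + 5 ==> j >= 2*c - 3)).
Before the if: ((3*u < c + 5 <==> 3*c + tot != 11) ==> (vec[3] >= 2*tot + 5 && ((!(3*j >= 9)) ==> (3*c + j > vec[j] + 5 ==> j >= tot - 1)))) && ((!(3*u < c + 5 <==> 3*c + tot != 11)) ==> ((2*c >= u - 8 <==> vec[3] >= 4*c + 1) && ((!(3*j >= 9)) ==> (3*c + j > vec[j] + 5 ==> j >= 2*c - 3))))
Before u := tot - 3*c + 4: ((3*tot < 10*c - 7 <==> 3*c + tot != 11) ==> (vec[3] >= 2*tot + 5 && ((!(3*j >= 9)) ==> (3*c + j > vec[j] + 5 ==> j >= tot - 1)))) && ((!(3*tot < 10*c - 7 <==> 3*c + tot != 11)) ==> ((5*c >= tot - 4 <==> vec[3] >= 4*c + 1) && ((!(3*j >= 9)) ==> (3*c + j > vec[j] + 5 ==> j >= 2*c - 3))))
Answer: WP = ((3*tot < 10*c - 7 <==> 3*c + tot != 11) ==> (vec[3] >= 2*tot + 5 && ((!(3*j >= 9)) ==> (3*c + j > vec[j] + 5 ==> j >= tot - 1)))) && ((!(3*tot < 10*c - 7 <==> 3*c + tot != 11)) ==> ((5*c >= tot - 4 <==> vec[3] >= 4*c + 1) && ((!(3*j >= 9)) ==> (3*c + j > vec[j] + 5 ==> j >= 2*c - 3))))


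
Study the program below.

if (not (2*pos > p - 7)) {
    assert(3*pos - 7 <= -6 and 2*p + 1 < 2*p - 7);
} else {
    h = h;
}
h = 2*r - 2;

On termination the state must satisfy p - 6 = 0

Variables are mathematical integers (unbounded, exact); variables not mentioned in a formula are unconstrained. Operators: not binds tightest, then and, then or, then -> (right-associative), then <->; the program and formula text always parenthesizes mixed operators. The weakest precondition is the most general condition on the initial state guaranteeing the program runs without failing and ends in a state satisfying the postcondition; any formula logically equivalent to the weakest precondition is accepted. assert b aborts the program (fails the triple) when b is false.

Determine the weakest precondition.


Working backward. After the program, the postcondition p - 6 = 0 must hold; in canonical form it is p = 6.
Before h := 2*r - 2: p = 6
Then branch requires false; else branch requires p = 6.
Before the if: 2*pos > p - 7 and (2*pos > p - 7 -> p = 6)
Answer: WP = 2*pos > p - 7 and (2*pos > p - 7 -> p = 6)


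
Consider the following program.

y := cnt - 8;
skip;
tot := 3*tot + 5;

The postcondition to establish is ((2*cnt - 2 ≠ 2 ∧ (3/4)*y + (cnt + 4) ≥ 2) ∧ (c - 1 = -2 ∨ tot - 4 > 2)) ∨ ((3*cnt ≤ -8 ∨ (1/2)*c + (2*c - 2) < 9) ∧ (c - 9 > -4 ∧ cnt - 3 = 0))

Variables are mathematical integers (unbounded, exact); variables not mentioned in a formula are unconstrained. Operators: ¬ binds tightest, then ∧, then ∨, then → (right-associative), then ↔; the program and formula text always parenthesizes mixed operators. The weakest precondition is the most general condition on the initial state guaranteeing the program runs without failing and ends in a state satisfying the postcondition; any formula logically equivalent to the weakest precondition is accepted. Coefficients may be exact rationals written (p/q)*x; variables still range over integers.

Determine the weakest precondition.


Working backward. After the program, the postcondition ((2*cnt - 2 ≠ 2 ∧ (3/4)*y + (cnt + 4) ≥ 2) ∧ (c - 1 = -2 ∨ tot - 4 > 2)) ∨ ((3*cnt ≤ -8 ∨ (1/2)*c + (2*c - 2) < 9) ∧ (c - 9 > -4 ∧ cnt - 3 = 0)) must hold; in canonical form it is (2*cnt ≠ 4 ∧ cnt + (3/4)*y ≥ -2 ∧ (c = -1 ∨ tot > 6)) ∨ ((3*cnt ≤ -8 ∨ (5/2)*c < 11) ∧ c > 5 ∧ cnt = 3).
Before tot := 3*tot + 5: (2*cnt ≠ 4 ∧ cnt + (3/4)*y ≥ -2 ∧ (c = -1 ∨ 3*tot > 1)) ∨ ((3*cnt ≤ -8 ∨ (5/2)*c < 11) ∧ c > 5 ∧ cnt = 3)
Before skip: (2*cnt ≠ 4 ∧ cnt + (3/4)*y ≥ -2 ∧ (c = -1 ∨ 3*tot > 1)) ∨ ((3*cnt ≤ -8 ∨ (5/2)*c < 11) ∧ c > 5 ∧ cnt = 3)
Before y := cnt - 8: (2*cnt ≠ 4 ∧ (7/4)*cnt ≥ 4 ∧ (c = -1 ∨ 3*tot > 1)) ∨ ((3*cnt ≤ -8 ∨ (5/2)*c < 11) ∧ c > 5 ∧ cnt = 3)
Answer: WP = (2*cnt ≠ 4 ∧ (7/4)*cnt ≥ 4 ∧ (c = -1 ∨ 3*tot > 1)) ∨ ((3*cnt ≤ -8 ∨ (5/2)*c < 11) ∧ c > 5 ∧ cnt = 3)


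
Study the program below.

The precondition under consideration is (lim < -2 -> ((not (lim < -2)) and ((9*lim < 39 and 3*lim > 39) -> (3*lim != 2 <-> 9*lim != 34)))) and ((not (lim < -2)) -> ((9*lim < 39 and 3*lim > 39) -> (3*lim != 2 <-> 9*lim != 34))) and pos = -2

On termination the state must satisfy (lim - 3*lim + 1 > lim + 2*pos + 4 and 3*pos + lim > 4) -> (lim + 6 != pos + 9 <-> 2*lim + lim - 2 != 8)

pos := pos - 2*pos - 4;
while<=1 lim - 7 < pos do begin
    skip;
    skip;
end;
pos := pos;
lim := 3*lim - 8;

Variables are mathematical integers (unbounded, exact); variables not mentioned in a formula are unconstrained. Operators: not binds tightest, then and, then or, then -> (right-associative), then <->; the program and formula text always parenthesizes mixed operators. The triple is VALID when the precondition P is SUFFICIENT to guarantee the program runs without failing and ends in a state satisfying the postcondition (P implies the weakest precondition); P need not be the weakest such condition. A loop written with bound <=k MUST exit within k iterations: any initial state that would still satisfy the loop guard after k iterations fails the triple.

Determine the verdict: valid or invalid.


Working backward. After the program, the postcondition (lim - 3*lim + 1 > lim + 2*pos + 4 and 3*pos + lim > 4) -> (lim + 6 != pos + 9 <-> 2*lim + lim - 2 != 8) must hold; in canonical form it is (3*lim + 2*pos < -3 and lim + 3*pos > 4) -> (lim != pos + 3 <-> 3*lim != 10).
Before lim := 3*lim - 8: (9*lim + 2*pos < 21 and 3*lim + 3*pos > 12) -> (3*lim != pos + 11 <-> 9*lim != 34)
Before pos := pos: (9*lim + 2*pos < 21 and 3*lim + 3*pos > 12) -> (3*lim != pos + 11 <-> 9*lim != 34)
Before the loop (bound <=1), unroll the exhaustion recursion (WP_0 = exit-now case; WP_j = one more guarded iteration, up to j = 1):
  WP_0: (not (lim < pos + 7)) and ((9*lim + 2*pos < 21 and 3*lim + 3*pos > 12) -> (3*lim != pos + 11 <-> 9*lim != 34))
  WP_1: (lim < pos + 7 -> ((not (lim < pos + 7)) and ((9*lim + 2*pos < 21 and 3*lim + 3*pos > 12) -> (3*lim != pos + 11 <-> 9*lim != 34)))) and ((not (lim < pos + 7)) -> ((9*lim + 2*pos < 21 and 3*lim + 3*pos > 12) -> (3*lim != pos + 11 <-> 9*lim != 34)))
So before the loop: (lim < pos + 7 -> ((not (lim < pos + 7)) and ((9*lim + 2*pos < 21 and 3*lim + 3*pos > 12) -> (3*lim != pos + 11 <-> 9*lim != 34)))) and ((not (lim < pos + 7)) -> ((9*lim + 2*pos < 21 and 3*lim + 3*pos > 12) -> (3*lim != pos + 11 <-> 9*lim != 34)))
Before pos := pos - 2*pos - 4: (lim + pos < 3 -> ((not (lim + pos < 3)) and ((9*lim < 2*pos + 29 and 3*lim > 3*pos + 24) -> (3*lim + pos != 7 <-> 9*lim != 34)))) and ((not (lim + pos < 3)) -> ((9*lim < 2*pos + 29 and 3*lim > 3*pos + 24) -> (3*lim + pos != 7 <-> 9*lim != 34)))
The weakest precondition is (lim + pos < 3 -> ((not (lim + pos < 3)) and ((9*lim < 2*pos + 29 and 3*lim > 3*pos + 24) -> (3*lim + pos != 7 <-> 9*lim != 34)))) and ((not (lim + pos < 3)) -> ((9*lim < 2*pos + 29 and 3*lim > 3*pos + 24) -> (3*lim + pos != 7 <-> 9*lim != 34))).
Check whether (lim < -2 -> ((not (lim < -2)) and ((9*lim < 39 and 3*lim > 39) -> (3*lim != 2 <-> 9*lim != 34)))) and ((not (lim < -2)) -> ((9*lim < 39 and 3*lim > 39) -> (3*lim != 2 <-> 9*lim != 34))) and pos = -2 implies it.
Countermodel: at the initial state lim = -2, pos = -2, the precondition holds but the weakest precondition fails.
Answer: invalid


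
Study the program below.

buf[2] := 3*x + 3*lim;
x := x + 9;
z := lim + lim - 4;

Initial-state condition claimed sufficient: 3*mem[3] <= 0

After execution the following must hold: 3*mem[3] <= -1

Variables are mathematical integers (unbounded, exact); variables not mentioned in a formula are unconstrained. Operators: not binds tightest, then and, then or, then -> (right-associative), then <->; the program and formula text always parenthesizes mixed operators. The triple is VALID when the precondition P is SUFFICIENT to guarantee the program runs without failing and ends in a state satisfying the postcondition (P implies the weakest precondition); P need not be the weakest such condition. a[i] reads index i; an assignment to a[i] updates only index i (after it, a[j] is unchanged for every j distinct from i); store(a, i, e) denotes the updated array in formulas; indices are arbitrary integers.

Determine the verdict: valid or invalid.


Working backward. After the program, 3*mem[3] <= -1 must hold.
Before z := lim + lim - 4: 3*mem[3] <= -1
Before x := x + 9: 3*mem[3] <= -1
Before buf[2] := 3*x + 3*lim: 3*mem[3] <= -1
The weakest precondition is 3*mem[3] <= -1.
Check whether 3*mem[3] <= 0 implies it.
Countermodel: at the initial state mem = {[3] = 0, elsewhere 0}, the precondition holds but the weakest precondition fails.
Answer: invalid


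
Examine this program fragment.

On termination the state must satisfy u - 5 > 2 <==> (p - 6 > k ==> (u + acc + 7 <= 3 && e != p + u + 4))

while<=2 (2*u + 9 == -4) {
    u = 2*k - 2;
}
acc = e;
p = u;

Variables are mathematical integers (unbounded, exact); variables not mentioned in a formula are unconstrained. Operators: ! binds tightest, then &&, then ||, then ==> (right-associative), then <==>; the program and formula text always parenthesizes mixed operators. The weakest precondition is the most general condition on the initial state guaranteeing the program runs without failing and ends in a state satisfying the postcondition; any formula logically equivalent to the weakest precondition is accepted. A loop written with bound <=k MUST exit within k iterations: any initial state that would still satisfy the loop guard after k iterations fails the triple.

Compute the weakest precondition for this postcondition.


Working backward. After the program, the postcondition u - 5 > 2 <==> (p - 6 > k ==> (u + acc + 7 <= 3 && e != p + u + 4)) must hold; in canonical form it is u > 7 <==> (p > k + 6 ==> (acc + u <= -4 && e != p + u + 4)).
Before p := u: u > 7 <==> (u > k + 6 ==> (acc + u <= -4 && e != 2*u + 4))
Before acc := e: u > 7 <==> (u > k + 6 ==> (e + u <= -4 && e != 2*u + 4))
Before the loop (bound <=2), unroll the exhaustion recursion (WP_0 = exit-now case; WP_j = one more guarded iteration, up to j = 2):
  WP_0: (!(2*u == -13)) && (u > 7 <==> (u > k + 6 ==> (e + u <= -4 && e != 2*u + 4)))
  WP_1: (2*u == -13 ==> ((!(4*k == -9)) && (2*k > 9 <==> (k > 8 ==> (e + 2*k <= -2 && e != 4*k))))) && ((!(2*u == -13)) ==> (u > 7 <==> (u > k + 6 ==> (e + u <= -4 && e != 2*u + 4))))
  WP_2: (2*u == -13 ==> ((4*k == -9 ==> ((!(4*k == -9)) && (2*k > 9 <==> (k > 8 ==> (e + 2*k <= -2 && e != 4*k))))) && ((!(4*k == -9)) ==> (2*k > 9 <==> (k > 8 ==> (e + 2*k <= -2 && e != 4*k)))))) && ((!(2*u == -13)) ==> (u > 7 <==> (u > k + 6 ==> (e + u <= -4 && e != 2*u + 4))))
So before the loop: (2*u == -13 ==> ((4*k == -9 ==> ((!(4*k == -9)) && (2*k > 9 <==> (k > 8 ==> (e + 2*k <= -2 && e != 4*k))))) && ((!(4*k == -9)) ==> (2*k > 9 <==> (k > 8 ==> (e + 2*k <= -2 && e != 4*k)))))) && ((!(2*u == -13)) ==> (u > 7 <==> (u > k + 6 ==> (e + u <= -4 && e != 2*u + 4))))
Answer: WP = (2*u == -13 ==> ((4*k == -9 ==> ((!(4*k == -9)) && (2*k > 9 <==> (k > 8 ==> (e + 2*k <= -2 && e != 4*k))))) && ((!(4*k == -9)) ==> (2*k > 9 <==> (k > 8 ==> (e + 2*k <= -2 && e != 4*k)))))) && ((!(2*u == -13)) ==> (u > 7 <==> (u > k + 6 ==> (e + u <= -4 && e != 2*u + 4))))


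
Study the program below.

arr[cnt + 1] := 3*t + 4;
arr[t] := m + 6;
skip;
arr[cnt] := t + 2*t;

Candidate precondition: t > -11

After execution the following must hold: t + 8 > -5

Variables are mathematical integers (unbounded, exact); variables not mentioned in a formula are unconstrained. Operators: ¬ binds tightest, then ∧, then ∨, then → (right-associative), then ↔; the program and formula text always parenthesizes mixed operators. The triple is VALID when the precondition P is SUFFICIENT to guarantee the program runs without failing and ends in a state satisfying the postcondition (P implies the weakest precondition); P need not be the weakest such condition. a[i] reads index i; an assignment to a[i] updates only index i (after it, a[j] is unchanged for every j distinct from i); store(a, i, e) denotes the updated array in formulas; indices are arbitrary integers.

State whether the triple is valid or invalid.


Working backward. After the program, the postcondition t + 8 > -5 must hold; in canonical form it is t > -13.
Before arr[cnt] := t + 2*t: t > -13
Before skip: t > -13
Before arr[t] := m + 6: t > -13
Before arr[cnt + 1] := 3*t + 4: t > -13
The weakest precondition is t > -13.
Check whether t > -11 implies it.
Every state satisfying the precondition satisfies the weakest precondition: the implication holds.
Answer: valid


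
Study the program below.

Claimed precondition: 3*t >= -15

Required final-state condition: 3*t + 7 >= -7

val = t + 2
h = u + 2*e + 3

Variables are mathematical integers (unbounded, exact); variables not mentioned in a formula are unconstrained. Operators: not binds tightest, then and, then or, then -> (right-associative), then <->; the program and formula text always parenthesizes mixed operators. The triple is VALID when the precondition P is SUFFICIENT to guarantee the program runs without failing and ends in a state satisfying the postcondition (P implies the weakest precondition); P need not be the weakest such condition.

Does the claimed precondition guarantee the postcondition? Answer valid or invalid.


Working backward. After the program, the postcondition 3*t + 7 >= -7 must hold; in canonical form it is 3*t >= -14.
Before h := u + 2*e + 3: 3*t >= -14
Before val := t + 2: 3*t >= -14
The weakest precondition is 3*t >= -14.
Check whether 3*t >= -15 implies it.
Countermodel: at the initial state t = -5, the precondition holds but the weakest precondition fails.
Answer: invalid


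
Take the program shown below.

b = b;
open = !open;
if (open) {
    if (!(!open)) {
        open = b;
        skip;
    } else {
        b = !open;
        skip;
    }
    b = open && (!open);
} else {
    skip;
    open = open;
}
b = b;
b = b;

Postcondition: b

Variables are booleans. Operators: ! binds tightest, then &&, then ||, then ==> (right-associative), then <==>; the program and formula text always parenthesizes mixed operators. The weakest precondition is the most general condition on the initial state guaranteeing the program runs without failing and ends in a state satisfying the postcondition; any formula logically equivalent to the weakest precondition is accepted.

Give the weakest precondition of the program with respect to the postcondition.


Working backward. After the program, b must hold.
Before b := b: b
Before b := b: b
Then branch requires false; else branch requires b.
Before the if: (!open) && ((!open) ==> b)
Before open := !open: open && (open ==> b)
Before b := b: open && (open ==> b)
Answer: WP = open && (open ==> b)


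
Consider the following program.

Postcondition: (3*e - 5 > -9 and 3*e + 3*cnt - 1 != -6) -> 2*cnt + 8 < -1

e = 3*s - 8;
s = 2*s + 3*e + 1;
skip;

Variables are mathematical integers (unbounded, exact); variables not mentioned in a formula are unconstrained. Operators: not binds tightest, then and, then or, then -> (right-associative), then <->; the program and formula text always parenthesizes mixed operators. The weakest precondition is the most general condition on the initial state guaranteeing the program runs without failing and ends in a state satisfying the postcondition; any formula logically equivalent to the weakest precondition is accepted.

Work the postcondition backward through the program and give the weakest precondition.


Working backward. After the program, the postcondition (3*e - 5 > -9 and 3*e + 3*cnt - 1 != -6) -> 2*cnt + 8 < -1 must hold; in canonical form it is (3*e > -4 and 3*cnt + 3*e != -5) -> 2*cnt < -9.
Before skip: (3*e > -4 and 3*cnt + 3*e != -5) -> 2*cnt < -9
Before s := 2*s + 3*e + 1: (3*e > -4 and 3*cnt + 3*e != -5) -> 2*cnt < -9
Before e := 3*s - 8: (9*s > 20 and 3*cnt + 9*s != 19) -> 2*cnt < -9
Answer: WP = (9*s > 20 and 3*cnt + 9*s != 19) -> 2*cnt < -9


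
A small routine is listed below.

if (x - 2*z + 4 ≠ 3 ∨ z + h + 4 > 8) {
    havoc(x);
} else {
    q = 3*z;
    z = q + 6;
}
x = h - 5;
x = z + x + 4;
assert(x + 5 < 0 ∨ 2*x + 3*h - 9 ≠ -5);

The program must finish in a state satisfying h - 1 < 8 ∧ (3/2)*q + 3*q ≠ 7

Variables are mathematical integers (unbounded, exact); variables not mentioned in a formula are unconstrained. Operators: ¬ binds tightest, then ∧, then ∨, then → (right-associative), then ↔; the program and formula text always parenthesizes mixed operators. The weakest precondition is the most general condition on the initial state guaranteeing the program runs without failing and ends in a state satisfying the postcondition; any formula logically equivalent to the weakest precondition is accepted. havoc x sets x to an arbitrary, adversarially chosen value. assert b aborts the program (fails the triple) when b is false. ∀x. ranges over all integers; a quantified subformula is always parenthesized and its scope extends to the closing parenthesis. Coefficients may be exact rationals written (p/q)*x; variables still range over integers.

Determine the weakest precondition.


Working backward. After the program, the postcondition h - 1 < 8 ∧ (3/2)*q + 3*q ≠ 7 must hold; in canonical form it is h < 9 ∧ (9/2)*q ≠ 7.
Before assert x + 5 < 0 ∨ 2*x + 3*h - 9 ≠ -5: (x < -5 ∨ 3*h + 2*x ≠ 4) ∧ h < 9 ∧ (9/2)*q ≠ 7
Before x := z + x + 4: (x + z < -9 ∨ 3*h + 2*x + 2*z ≠ -4) ∧ h < 9 ∧ (9/2)*q ≠ 7
Before x := h - 5: (h + z < -4 ∨ 5*h + 2*z ≠ 6) ∧ h < 9 ∧ (9/2)*q ≠ 7
Then branch requires (h + z < -4 ∨ 5*h + 2*z ≠ 6) ∧ h < 9 ∧ (9/2)*q ≠ 7; else branch requires (h + 3*z < -10 ∨ 5*h + 6*z ≠ -6) ∧ h < 9 ∧ (27/2)*z ≠ 7.
Before the if: ((x ≠ 2*z - 1 ∨ h + z > 4) → ((h + z < -4 ∨ 5*h + 2*z ≠ 6) ∧ h < 9 ∧ (9/2)*q ≠ 7)) ∧ ((¬(x ≠ 2*z - 1 ∨ h + z > 4)) → ((h + 3*z < -10 ∨ 5*h + 6*z ≠ -6) ∧ h < 9 ∧ (27/2)*z ≠ 7))
Answer: WP = ((x ≠ 2*z - 1 ∨ h + z > 4) → ((h + z < -4 ∨ 5*h + 2*z ≠ 6) ∧ h < 9 ∧ (9/2)*q ≠ 7)) ∧ ((¬(x ≠ 2*z - 1 ∨ h + z > 4)) → ((h + 3*z < -10 ∨ 5*h + 6*z ≠ -6) ∧ h < 9 ∧ (27/2)*z ≠ 7))


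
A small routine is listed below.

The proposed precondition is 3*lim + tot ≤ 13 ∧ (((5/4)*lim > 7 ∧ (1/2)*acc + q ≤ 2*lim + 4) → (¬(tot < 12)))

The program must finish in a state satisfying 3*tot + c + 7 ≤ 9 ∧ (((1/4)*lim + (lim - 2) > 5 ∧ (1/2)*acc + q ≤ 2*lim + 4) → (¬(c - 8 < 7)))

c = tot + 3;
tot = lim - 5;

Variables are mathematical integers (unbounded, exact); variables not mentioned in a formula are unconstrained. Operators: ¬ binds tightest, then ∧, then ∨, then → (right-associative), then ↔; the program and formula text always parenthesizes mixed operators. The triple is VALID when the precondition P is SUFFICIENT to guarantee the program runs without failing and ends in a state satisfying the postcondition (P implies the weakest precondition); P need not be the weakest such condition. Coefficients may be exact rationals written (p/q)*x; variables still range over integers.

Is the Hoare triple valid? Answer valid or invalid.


Working backward. After the program, the postcondition 3*tot + c + 7 ≤ 9 ∧ (((1/4)*lim + (lim - 2) > 5 ∧ (1/2)*acc + q ≤ 2*lim + 4) → (¬(c - 8 < 7))) must hold; in canonical form it is c + 3*tot ≤ 2 ∧ (((5/4)*lim > 7 ∧ (1/2)*acc + q ≤ 2*lim + 4) → (¬(c < 15))).
Before tot := lim - 5: c + 3*lim ≤ 17 ∧ (((5/4)*lim > 7 ∧ (1/2)*acc + q ≤ 2*lim + 4) → (¬(c < 15)))
Before c := tot + 3: 3*lim + tot ≤ 14 ∧ (((5/4)*lim > 7 ∧ (1/2)*acc + q ≤ 2*lim + 4) → (¬(tot < 12)))
The weakest precondition is 3*lim + tot ≤ 14 ∧ (((5/4)*lim > 7 ∧ (1/2)*acc + q ≤ 2*lim + 4) → (¬(tot < 12))).
Check whether 3*lim + tot ≤ 13 ∧ (((5/4)*lim > 7 ∧ (1/2)*acc + q ≤ 2*lim + 4) → (¬(tot < 12))) implies it.
Every state satisfying the precondition satisfies the weakest precondition: the implication holds.
Answer: valid


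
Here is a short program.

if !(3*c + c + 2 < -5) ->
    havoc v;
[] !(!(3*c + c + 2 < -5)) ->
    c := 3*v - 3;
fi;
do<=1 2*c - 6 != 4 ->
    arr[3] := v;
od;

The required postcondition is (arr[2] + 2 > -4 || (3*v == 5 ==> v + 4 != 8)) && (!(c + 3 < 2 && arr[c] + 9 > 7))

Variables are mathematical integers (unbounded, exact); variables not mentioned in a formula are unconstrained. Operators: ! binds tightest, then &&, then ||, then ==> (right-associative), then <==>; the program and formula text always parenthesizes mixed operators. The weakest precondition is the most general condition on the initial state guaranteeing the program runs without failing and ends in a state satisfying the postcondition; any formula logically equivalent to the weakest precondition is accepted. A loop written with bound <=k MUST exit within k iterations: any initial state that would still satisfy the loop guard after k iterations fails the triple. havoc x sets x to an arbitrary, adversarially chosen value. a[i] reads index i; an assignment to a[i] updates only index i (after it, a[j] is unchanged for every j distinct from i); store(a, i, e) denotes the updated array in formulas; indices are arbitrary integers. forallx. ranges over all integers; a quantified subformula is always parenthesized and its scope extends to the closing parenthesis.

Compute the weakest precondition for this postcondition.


Working backward. After the program, the postcondition (arr[2] + 2 > -4 || (3*v == 5 ==> v + 4 != 8)) && (!(c + 3 < 2 && arr[c] + 9 > 7)) must hold; in canonical form it is (arr[2] > -6 || (3*v == 5 ==> v != 4)) && (!(c < -1 && arr[c] > -2)).
Before the loop (bound <=1), unroll the exhaustion recursion (WP_0 = exit-now case; WP_j = one more guarded iteration, up to j = 1):
  WP_0: (!(2*c != 10)) && (arr[2] > -6 || (3*v == 5 ==> v != 4)) && (!(c < -1 && arr[c] > -2))
  WP_1: (2*c != 10 ==> ((!(2*c != 10)) && (arr[2] > -6 || (3*v == 5 ==> v != 4)) && (!(c < -1 && store(arr, 3, v)[c] > -2)))) && ((!(2*c != 10)) ==> ((arr[2] > -6 || (3*v == 5 ==> v != 4)) && (!(c < -1 && arr[c] > -2))))
So before the loop: (2*c != 10 ==> ((!(2*c != 10)) && (arr[2] > -6 || (3*v == 5 ==> v != 4)) && (!(c < -1 && store(arr, 3, v)[c] > -2)))) && ((!(2*c != 10)) ==> ((arr[2] > -6 || (3*v == 5 ==> v != 4)) && (!(c < -1 && arr[c] > -2))))
Then branch requires forall v_1. ((2*c != 10 ==> ((!(2*c != 10)) && (arr[2] > -6 || (3*v_1 == 5 ==> v_1 != 4)) && (!(c < -1 && store(arr, 3, v_1)[c] > -2)))) && ((!(2*c != 10)) ==> ((arr[2] > -6 || (3*v_1 == 5 ==> v_1 != 4)) && (!(c < -1 && arr[c] > -2))))); else branch requires (6*v != 16 ==> ((!(6*v != 16)) && (arr[2] > -6 || (3*v == 5 ==> v != 4)) && (!(3*v < 2 && store(arr, 3, v)[3*v - 3] > -2)))) && ((!(6*v != 16)) ==> ((arr[2] > -6 || (3*v == 5 ==> v != 4)) && (!(3*v < 2 && arr[3*v - 3] > -2)))).
Before the if: ((!(4*c < -7)) ==> (forall v_1. ((2*c != 10 ==> ((!(2*c != 10)) && (arr[2] > -6 || (3*v_1 == 5 ==> v_1 != 4)) && (!(c < -1 && store(arr, 3, v_1)[c] > -2)))) && ((!(2*c != 10)) ==> ((arr[2] > -6 || (3*v_1 == 5 ==> v_1 != 4)) && (!(c < -1 && arr[c] > -2))))))) && (4*c < -7 ==> ((6*v != 16 ==> ((!(6*v != 16)) && (arr[2] > -6 || (3*v == 5 ==> v != 4)) && (!(3*v < 2 && store(arr, 3, v)[3*v - 3] > -2)))) && ((!(6*v != 16)) ==> ((arr[2] > -6 || (3*v == 5 ==> v != 4)) && (!(3*v < 2 && arr[3*v - 3] > -2))))))
Answer: WP = ((!(4*c < -7)) ==> (forall v_1. ((2*c != 10 ==> ((!(2*c != 10)) && (arr[2] > -6 || (3*v_1 == 5 ==> v_1 != 4)) && (!(c < -1 && store(arr, 3, v_1)[c] > -2)))) && ((!(2*c != 10)) ==> ((arr[2] > -6 || (3*v_1 == 5 ==> v_1 != 4)) && (!(c < -1 && arr[c] > -2))))))) && (4*c < -7 ==> ((6*v != 16 ==> ((!(6*v != 16)) && (arr[2] > -6 || (3*v == 5 ==> v != 4)) && (!(3*v < 2 && store(arr, 3, v)[3*v - 3] > -2)))) && ((!(6*v != 16)) ==> ((arr[2] > -6 || (3*v == 5 ==> v != 4)) && (!(3*v < 2 && arr[3*v - 3] > -2))))))


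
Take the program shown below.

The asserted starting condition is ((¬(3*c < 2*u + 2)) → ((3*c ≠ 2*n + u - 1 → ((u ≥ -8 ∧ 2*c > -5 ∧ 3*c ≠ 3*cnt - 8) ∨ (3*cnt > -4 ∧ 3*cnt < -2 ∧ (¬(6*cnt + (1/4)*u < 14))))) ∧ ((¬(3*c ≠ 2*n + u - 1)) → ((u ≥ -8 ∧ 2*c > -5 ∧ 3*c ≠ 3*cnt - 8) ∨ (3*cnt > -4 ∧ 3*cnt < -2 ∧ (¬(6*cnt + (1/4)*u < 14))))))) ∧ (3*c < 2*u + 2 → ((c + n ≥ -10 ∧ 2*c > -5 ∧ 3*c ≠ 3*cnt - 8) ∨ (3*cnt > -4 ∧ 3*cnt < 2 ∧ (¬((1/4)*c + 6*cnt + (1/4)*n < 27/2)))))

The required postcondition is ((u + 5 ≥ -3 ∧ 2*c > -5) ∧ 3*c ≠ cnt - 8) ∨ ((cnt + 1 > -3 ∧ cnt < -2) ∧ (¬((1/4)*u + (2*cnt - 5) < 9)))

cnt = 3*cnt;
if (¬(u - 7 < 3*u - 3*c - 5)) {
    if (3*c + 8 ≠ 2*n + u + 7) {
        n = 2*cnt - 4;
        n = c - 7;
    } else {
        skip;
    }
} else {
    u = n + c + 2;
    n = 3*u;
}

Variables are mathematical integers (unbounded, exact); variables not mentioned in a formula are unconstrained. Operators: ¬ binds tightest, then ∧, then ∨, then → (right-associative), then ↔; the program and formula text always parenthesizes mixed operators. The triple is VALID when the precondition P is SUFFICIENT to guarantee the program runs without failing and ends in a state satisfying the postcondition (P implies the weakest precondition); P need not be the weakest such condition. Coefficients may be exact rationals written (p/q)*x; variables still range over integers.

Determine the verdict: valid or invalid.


Working backward. After the program, the postcondition ((u + 5 ≥ -3 ∧ 2*c > -5) ∧ 3*c ≠ cnt - 8) ∨ ((cnt + 1 > -3 ∧ cnt < -2) ∧ (¬((1/4)*u + (2*cnt - 5) < 9))) must hold; in canonical form it is (u ≥ -8 ∧ 2*c > -5 ∧ 3*c ≠ cnt - 8) ∨ (cnt > -4 ∧ cnt < -2 ∧ (¬(2*cnt + (1/4)*u < 14))).
Then branch requires (3*c ≠ 2*n + u - 1 → ((u ≥ -8 ∧ 2*c > -5 ∧ 3*c ≠ cnt - 8) ∨ (cnt > -4 ∧ cnt < -2 ∧ (¬(2*cnt + (1/4)*u < 14))))) ∧ ((¬(3*c ≠ 2*n + u - 1)) → ((u ≥ -8 ∧ 2*c > -5 ∧ 3*c ≠ cnt - 8) ∨ (cnt > -4 ∧ cnt < -2 ∧ (¬(2*cnt + (1/4)*u < 14))))); else branch requires (c + n ≥ -10 ∧ 2*c > -5 ∧ 3*c ≠ cnt - 8) ∨ (cnt > -4 ∧ cnt < -2 ∧ (¬((1/4)*c + 2*cnt + (1/4)*n < 27/2))).
Before the if: ((¬(3*c < 2*u + 2)) → ((3*c ≠ 2*n + u - 1 → ((u ≥ -8 ∧ 2*c > -5 ∧ 3*c ≠ cnt - 8) ∨ (cnt > -4 ∧ cnt < -2 ∧ (¬(2*cnt + (1/4)*u < 14))))) ∧ ((¬(3*c ≠ 2*n + u - 1)) → ((u ≥ -8 ∧ 2*c > -5 ∧ 3*c ≠ cnt - 8) ∨ (cnt > -4 ∧ cnt < -2 ∧ (¬(2*cnt + (1/4)*u < 14))))))) ∧ (3*c < 2*u + 2 → ((c + n ≥ -10 ∧ 2*c > -5 ∧ 3*c ≠ cnt - 8) ∨ (cnt > -4 ∧ cnt < -2 ∧ (¬((1/4)*c + 2*cnt + (1/4)*n < 27/2)))))
Before cnt := 3*cnt: ((¬(3*c < 2*u + 2)) → ((3*c ≠ 2*n + u - 1 → ((u ≥ -8 ∧ 2*c > -5 ∧ 3*c ≠ 3*cnt - 8) ∨ (3*cnt > -4 ∧ 3*cnt < -2 ∧ (¬(6*cnt + (1/4)*u < 14))))) ∧ ((¬(3*c ≠ 2*n + u - 1)) → ((u ≥ -8 ∧ 2*c > -5 ∧ 3*c ≠ 3*cnt - 8) ∨ (3*cnt > -4 ∧ 3*cnt < -2 ∧ (¬(6*cnt + (1/4)*u < 14))))))) ∧ (3*c < 2*u + 2 → ((c + n ≥ -10 ∧ 2*c > -5 ∧ 3*c ≠ 3*cnt - 8) ∨ (3*cnt > -4 ∧ 3*cnt < -2 ∧ (¬((1/4)*c + 6*cnt + (1/4)*n < 27/2)))))
The weakest precondition is ((¬(3*c < 2*u + 2)) → ((3*c ≠ 2*n + u - 1 → ((u ≥ -8 ∧ 2*c > -5 ∧ 3*c ≠ 3*cnt - 8) ∨ (3*cnt > -4 ∧ 3*cnt < -2 ∧ (¬(6*cnt + (1/4)*u < 14))))) ∧ ((¬(3*c ≠ 2*n + u - 1)) → ((u ≥ -8 ∧ 2*c > -5 ∧ 3*c ≠ 3*cnt - 8) ∨ (3*cnt > -4 ∧ 3*cnt < -2 ∧ (¬(6*cnt + (1/4)*u < 14))))))) ∧ (3*c < 2*u + 2 → ((c + n ≥ -10 ∧ 2*c > -5 ∧ 3*c ≠ 3*cnt - 8) ∨ (3*cnt > -4 ∧ 3*cnt < -2 ∧ (¬((1/4)*c + 6*cnt + (1/4)*n < 27/2))))).
Check whether ((¬(3*c < 2*u + 2)) → ((3*c ≠ 2*n + u - 1 → ((u ≥ -8 ∧ 2*c > -5 ∧ 3*c ≠ 3*cnt - 8) ∨ (3*cnt > -4 ∧ 3*cnt < -2 ∧ (¬(6*cnt + (1/4)*u < 14))))) ∧ ((¬(3*c ≠ 2*n + u - 1)) → ((u ≥ -8 ∧ 2*c > -5 ∧ 3*c ≠ 3*cnt - 8) ∨ (3*cnt > -4 ∧ 3*cnt < -2 ∧ (¬(6*cnt + (1/4)*u < 14))))))) ∧ (3*c < 2*u + 2 → ((c + n ≥ -10 ∧ 2*c > -5 ∧ 3*c ≠ 3*cnt - 8) ∨ (3*cnt > -4 ∧ 3*cnt < 2 ∧ (¬((1/4)*c + 6*cnt + (1/4)*n < 27/2))))) implies it.
Countermodel: at the initial state c = -3, cnt = 0, n = 57, u = 0, the precondition holds but the weakest precondition fails.
Answer: invalid


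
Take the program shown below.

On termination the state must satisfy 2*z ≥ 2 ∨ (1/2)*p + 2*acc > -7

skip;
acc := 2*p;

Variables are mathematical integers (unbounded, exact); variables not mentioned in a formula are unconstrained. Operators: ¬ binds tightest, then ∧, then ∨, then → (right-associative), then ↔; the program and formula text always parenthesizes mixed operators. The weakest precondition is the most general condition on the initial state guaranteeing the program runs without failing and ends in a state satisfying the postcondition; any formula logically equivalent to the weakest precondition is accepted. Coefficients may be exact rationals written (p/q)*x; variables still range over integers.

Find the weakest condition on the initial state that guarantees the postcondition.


Working backward. After the program, the postcondition 2*z ≥ 2 ∨ (1/2)*p + 2*acc > -7 must hold; in canonical form it is 2*z ≥ 2 ∨ 2*acc + (1/2)*p > -7.
Before acc := 2*p: 2*z ≥ 2 ∨ (9/2)*p > -7
Before skip: 2*z ≥ 2 ∨ (9/2)*p > -7
Answer: WP = 2*z ≥ 2 ∨ (9/2)*p > -7


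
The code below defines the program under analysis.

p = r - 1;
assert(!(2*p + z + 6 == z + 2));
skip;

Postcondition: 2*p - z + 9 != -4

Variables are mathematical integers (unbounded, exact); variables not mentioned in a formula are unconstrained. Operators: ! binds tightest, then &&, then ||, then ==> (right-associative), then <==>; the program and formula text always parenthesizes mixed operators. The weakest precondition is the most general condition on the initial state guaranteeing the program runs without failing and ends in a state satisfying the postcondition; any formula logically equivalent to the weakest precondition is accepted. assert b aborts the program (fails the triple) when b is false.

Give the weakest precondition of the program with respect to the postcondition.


Working backward. After the program, the postcondition 2*p - z + 9 != -4 must hold; in canonical form it is 2*p != z - 13.
Before skip: 2*p != z - 13
Before assert !(2*p + z + 6 == z + 2): (!(2*p == -4)) && 2*p != z - 13
Before p := r - 1: (!(2*r == -2)) && 2*r != z - 11
Answer: WP = (!(2*r == -2)) && 2*r != z - 11


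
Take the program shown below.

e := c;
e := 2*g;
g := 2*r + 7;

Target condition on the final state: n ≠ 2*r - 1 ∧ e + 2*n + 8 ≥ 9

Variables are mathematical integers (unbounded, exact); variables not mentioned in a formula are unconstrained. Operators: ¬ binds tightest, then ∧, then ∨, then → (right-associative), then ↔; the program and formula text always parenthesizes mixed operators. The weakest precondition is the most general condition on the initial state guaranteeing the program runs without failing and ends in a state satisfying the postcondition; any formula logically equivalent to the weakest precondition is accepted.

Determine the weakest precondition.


Working backward. After the program, the postcondition n ≠ 2*r - 1 ∧ e + 2*n + 8 ≥ 9 must hold; in canonical form it is n ≠ 2*r - 1 ∧ e + 2*n ≥ 1.
Before g := 2*r + 7: n ≠ 2*r - 1 ∧ e + 2*n ≥ 1
Before e := 2*g: n ≠ 2*r - 1 ∧ 2*g + 2*n ≥ 1
Before e := c: n ≠ 2*r - 1 ∧ 2*g + 2*n ≥ 1
Answer: WP = n ≠ 2*r - 1 ∧ 2*g + 2*n ≥ 1


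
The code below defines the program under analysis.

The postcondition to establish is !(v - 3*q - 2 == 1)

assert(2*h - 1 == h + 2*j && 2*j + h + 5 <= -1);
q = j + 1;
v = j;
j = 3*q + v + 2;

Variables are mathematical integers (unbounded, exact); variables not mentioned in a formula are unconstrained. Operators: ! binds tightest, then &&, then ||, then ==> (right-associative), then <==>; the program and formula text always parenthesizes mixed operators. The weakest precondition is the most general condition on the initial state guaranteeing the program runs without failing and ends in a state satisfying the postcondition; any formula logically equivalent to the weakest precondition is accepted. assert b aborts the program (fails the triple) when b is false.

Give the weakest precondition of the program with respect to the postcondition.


Working backward. After the program, the postcondition !(v - 3*q - 2 == 1) must hold; in canonical form it is !(v == 3*q + 3).
Before j := 3*q + v + 2: !(v == 3*q + 3)
Before v := j: !(j == 3*q + 3)
Before q := j + 1: !(2*j == -6)
Before assert 2*h - 1 == h + 2*j && 2*j + h + 5 <= -1: h == 2*j + 1 && h + 2*j <= -6 && (!(2*j == -6))
Answer: WP = h == 2*j + 1 && h + 2*j <= -6 && (!(2*j == -6))
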